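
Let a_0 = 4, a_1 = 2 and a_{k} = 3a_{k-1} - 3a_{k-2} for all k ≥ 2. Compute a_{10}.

The ordinary generating function has denominator 1 - 3y + 3y^2.
Iterating the recurrence: a_0,…,a_{10} = 4, 2, -6, -24, -54, -90, -108, -54, 162, 648, 1458.

1458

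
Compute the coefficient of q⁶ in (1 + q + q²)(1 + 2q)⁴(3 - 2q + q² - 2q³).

(1 + q + q²) has coefficients 1,1,1 for degrees 0…2.
(1 + 2q)⁴ has coefficients 1,8,24,32,16,0,0 for degrees 0…6.
Finally multiplying by (3 - 2q + q² - 2q³), the product of all factors after the first has coefficients 3,22,57,54,-8,-48,-48 for degrees 0…6.
[q⁶] = 1·(-48) + 1·(-48) + 1·(-8) = -104.

-104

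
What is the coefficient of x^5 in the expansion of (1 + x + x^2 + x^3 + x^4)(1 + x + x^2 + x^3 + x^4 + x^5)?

5

(1 + x + x^2 + x^3 + x^4) has coefficients 1,1,1,1,1 for degrees 0…4.
(1 + x + x^2 + x^3 + x^4 + x^5) has coefficients 1,1,1,1,1,1 for degrees 0…5.
[x^5] = 1·1 + 1·1 + 1·1 + 1·1 + 1·1 = 5.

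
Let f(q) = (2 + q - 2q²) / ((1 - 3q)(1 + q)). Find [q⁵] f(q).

The denominator gives the recurrence a_n = 2a_(n−1) + 3a_(n−2) for n ≥ 3; the numerator fixes a_0 = 2, a_1 = 5, a_2 = 14.
Iterating: 2, 5, 14, 43, 128, 385, so a_5 = 385.

385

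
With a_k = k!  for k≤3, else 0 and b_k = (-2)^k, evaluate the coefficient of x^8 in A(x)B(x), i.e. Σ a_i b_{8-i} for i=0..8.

This is [x^8] in the product of the two ordinary generating functions.
Σ = 1·256 + 1·(-128) + 2·64 + 6·(-32) + 0·16 + 0·(-8) + 0·4 + 0·(-2) + 0·1 = 64.

64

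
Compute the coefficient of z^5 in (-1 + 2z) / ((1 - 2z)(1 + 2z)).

32

Partial fractions give a closed form: a_n = (-1)·(-2)^n.
At n = 5: a_5 = 32.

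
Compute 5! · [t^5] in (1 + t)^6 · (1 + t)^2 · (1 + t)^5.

The EGF product rule gives c_5 = Σ_{k_1+k_2+k_3=5} C(5; k_1,k_2,k_3) · ∏ g_i(k_i), where (1+t)^6 gives the falling factorial (6)_k; (1+t)^2 gives the falling factorial (2)_k; (1+t)^5 gives the falling factorial (5)_k.
g_1(k) for k = 0…5: 1, 6, 30, 120, 360, 720.
g_2(k) for k = 0…5: 1, 2, 2, 0, 0, 0.
g_3(k) for k = 0…5: 1, 5, 20, 60, 120, 120.
First combine the last two factors: h(k) = Σ_j C(k,j)·g_2(j)·g_3(k−j) for k = 0…5: 1, 7, 42, 210, 840, 2520.
c_5 = Σ_k C(5,k)·g_1(k)·h(5−k) = 1·1·2520 + 5·6·840 + 10·30·210 + 10·120·42 + 5·360·7 + 1·720·1 = 2520 + 25200 + 63000 + 50400 + 12600 + 720 = 154440.

154440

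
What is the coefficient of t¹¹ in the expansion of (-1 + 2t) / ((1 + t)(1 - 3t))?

Partial fractions give a closed form: a_n = (-3/4)·(-1)^n + (-1/4)·3^n.
At n = 11: a_11 = -44286.

-44286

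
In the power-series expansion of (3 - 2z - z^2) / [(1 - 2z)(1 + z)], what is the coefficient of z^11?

2388

The denominator gives the recurrence a_n = a_(n−1) + 2a_(n−2) for n ≥ 3; the numerator fixes a_0 = 3, a_1 = 1, a_2 = 6.
Iterating: 3, 1, 6, 8, 20, 36, 76, 148, 300, 596, 1196, 2388, so a_11 = 2388.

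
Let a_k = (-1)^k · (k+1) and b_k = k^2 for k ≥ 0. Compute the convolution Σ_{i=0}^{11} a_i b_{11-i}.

Write out a_i and b_{11-i} for i = 0,…,11 and sum the products.
Σ = 1·121 − 2·100 + 3·81 − 4·64 + 5·49 − 6·36 + 7·25 − 8·16 + 9·9 − 10·4 + 11·1 − 12·0 = 36.

36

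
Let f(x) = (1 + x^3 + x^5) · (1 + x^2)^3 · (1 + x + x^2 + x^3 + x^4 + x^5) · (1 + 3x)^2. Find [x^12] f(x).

218

(1 + x^3 + x^5) has coefficients 1,0,0,1,0,1 for degrees 0…5.
(1 + x^2)^3 has coefficients 1,0,3,0,3,0,1,0,0,0,0,0,0 for degrees 0…12.
Multiplying by (1 + x + x^2 + x^3 + x^4 + x^5) gives running coefficients 1,1,4,4,7,7,7,7,4,4,1,1,0 for degrees 0…12.
Finally multiplying by (1 + 3x)^2, the product of all factors after the first has coefficients 1,7,19,37,67,85,112,112,109,91,61,43,15 for degrees 0…12.
[x^12] = 1·15 + 1·91 + 1·112 = 218.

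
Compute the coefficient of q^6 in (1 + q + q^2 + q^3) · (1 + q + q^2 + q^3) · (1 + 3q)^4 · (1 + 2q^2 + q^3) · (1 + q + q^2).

(1 + q + q^2 + q^3) has coefficients 1,1,1,1 for degrees 0…3.
(1 + q + q^2 + q^3) has coefficients 1,1,1,1,0,0,0 for degrees 0…6.
Multiplying by (1 + 3q)^4 gives running coefficients 1,13,67,175,255,243,189 for degrees 0…6.
Multiplying by (1 + 2q^2 + q^3) gives running coefficients 1,13,69,202,402,660,874 for degrees 0…6.
Finally multiplying by (1 + q + q^2), the product of all factors after the first has coefficients 1,14,83,284,673,1264,1936 for degrees 0…6.
[q^6] = 1·1936 + 1·1264 + 1·673 + 1·284 = 4157.

4157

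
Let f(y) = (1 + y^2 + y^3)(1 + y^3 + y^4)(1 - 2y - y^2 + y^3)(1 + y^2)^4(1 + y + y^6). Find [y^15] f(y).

-25

(1 + y^2 + y^3) has coefficients 1,0,1,1 for degrees 0…3.
(1 + y^3 + y^4) has coefficients 1,0,0,1,1,0,0,0,0,0,0,0,0,0,0,0 for degrees 0…15.
Multiplying by (1 - 2y - y^2 + y^3) gives running coefficients 1,-2,-1,2,-1,-3,0,1,0,0,0,0,0,0,0,0 for degrees 0…15.
Multiplying by (1 + y^2)^4 gives running coefficients 1,-2,3,-6,1,-7,-6,-7,-9,-8,-5,-4,-1,1,0,1 for degrees 0…15.
Finally multiplying by (1 + y + y^6), the product of all factors after the first has coefficients 1,-1,1,-3,-5,-6,-12,-15,-13,-23,-12,-16,-11,-7,-8,-7 for degrees 0…15.
[y^15] = 1·(-7) + 1·(-7) + 1·(-11) = -25.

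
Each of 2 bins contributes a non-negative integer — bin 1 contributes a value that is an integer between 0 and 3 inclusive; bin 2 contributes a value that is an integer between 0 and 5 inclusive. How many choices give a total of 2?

3

The generating function for the choices is (1 + y + y^2 + y^3)·(1 + y + y^2 + y^3 + y^4 + y^5); the count is [y^2].
(1 + y + y^2 + y^3) has coefficients 1,1,1 for degrees 0…2.
(1 + y + y^2 + y^3 + y^4 + y^5) has coefficients 1,1,1 for degrees 0…2.
[y^2] = 1·1 + 1·1 + 1·1 = 3.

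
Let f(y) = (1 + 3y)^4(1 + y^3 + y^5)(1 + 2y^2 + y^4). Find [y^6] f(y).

(1 + 3y)^4 has coefficients 1,12,54,108,81 for degrees 0…4.
(1 + y^3 + y^5) has coefficients 1,0,0,1,0,1,0 for degrees 0…6.
Finally multiplying by (1 + 2y^2 + y^4), the product of all factors after the first has coefficients 1,0,2,1,1,3,0 for degrees 0…6.
[y^6] = 1·0 + 12·3 + 54·1 + 108·1 + 81·2 = 360.

360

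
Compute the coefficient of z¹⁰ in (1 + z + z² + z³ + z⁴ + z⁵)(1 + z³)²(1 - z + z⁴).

(1 + z + z² + z³ + z⁴ + z⁵) has coefficients 1,1,1,1,1,1 for degrees 0…5.
(1 + z³)² has coefficients 1,0,0,2,0,0,1,0,0,0,0 for degrees 0…10.
Finally multiplying by (1 - z + z⁴), the product of all factors after the first has coefficients 1,-1,0,2,-1,0,1,1,0,0,1 for degrees 0…10.
[z¹⁰] = 1·1 + 1·0 + 1·0 + 1·1 + 1·1 + 1·0 = 3.

3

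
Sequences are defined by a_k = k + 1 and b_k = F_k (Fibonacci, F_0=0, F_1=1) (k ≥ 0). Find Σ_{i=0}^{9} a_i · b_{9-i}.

221

The convolution is the x^9 coefficient of A(x)B(x).
Σ = 1·34 + 2·21 + 3·13 + 4·8 + 5·5 + 6·3 + 7·2 + 8·1 + 9·1 + 10·0 = 221.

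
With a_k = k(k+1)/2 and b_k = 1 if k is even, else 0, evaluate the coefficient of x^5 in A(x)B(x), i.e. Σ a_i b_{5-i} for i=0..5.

Write out a_i and b_{5-i} for i = 0,…,5 and sum the products.
Σ = 0·0 + 1·1 + 3·0 + 6·1 + 10·0 + 15·1 = 22.

22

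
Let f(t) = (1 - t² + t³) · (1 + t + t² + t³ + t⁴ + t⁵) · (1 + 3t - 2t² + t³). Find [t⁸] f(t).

(1 - t² + t³) has coefficients 1,0,-1,1 for degrees 0…3.
(1 + t + t² + t³ + t⁴ + t⁵) has coefficients 1,1,1,1,1,1,0,0,0 for degrees 0…8.
Finally multiplying by (1 + 3t - 2t² + t³), the product of all factors after the first has coefficients 1,4,2,3,3,3,2,-1,1 for degrees 0…8.
[t⁸] = 1·1 − 1·2 + 1·3 = 2.

2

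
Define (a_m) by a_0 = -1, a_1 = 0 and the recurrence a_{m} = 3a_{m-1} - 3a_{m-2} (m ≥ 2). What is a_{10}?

The ordinary generating function has denominator 1 - 3z + 3z^2.
Iterating the recurrence: a_0,…,a_{10} = -1, 0, 3, 9, 18, 27, 27, 0, -81, -243, -486.

-486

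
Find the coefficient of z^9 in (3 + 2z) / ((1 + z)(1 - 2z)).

Partial fractions give a closed form: a_n = (1/3)·(-1)^n + (8/3)·2^n.
At n = 9: a_9 = 1365.

1365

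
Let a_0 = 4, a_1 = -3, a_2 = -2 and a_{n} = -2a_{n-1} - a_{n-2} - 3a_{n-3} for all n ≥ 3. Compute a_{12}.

The ordinary generating function has denominator 1 + 2y + y^2 + 3y^3.
Iterating the recurrence: a_0,…,a_{12} = 4, -3, -2, -5, 21, -31, 56, -144, 325, -674, 1455, -3211, 6989.

6989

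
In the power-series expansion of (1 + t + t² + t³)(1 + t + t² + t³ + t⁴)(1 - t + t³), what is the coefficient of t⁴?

(1 + t + t² + t³) has coefficients 1,1,1,1 for degrees 0…3.
(1 + t + t² + t³ + t⁴) has coefficients 1,1,1,1,1 for degrees 0…4.
Finally multiplying by (1 - t + t³), the product of all factors after the first has coefficients 1,0,0,1,1 for degrees 0…4.
[t⁴] = 1·1 + 1·1 + 1·0 + 1·0 = 2.

2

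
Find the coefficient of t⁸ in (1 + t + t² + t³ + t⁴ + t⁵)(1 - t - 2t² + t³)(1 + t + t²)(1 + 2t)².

-34

(1 + t + t² + t³ + t⁴ + t⁵) has coefficients 1,1,1,1,1,1 for degrees 0…5.
(1 - t - 2t² + t³) has coefficients 1,-1,-2,1,0,0,0,0,0 for degrees 0…8.
Multiplying by (1 + t + t²) gives running coefficients 1,0,-2,-2,-1,1,0,0,0 for degrees 0…8.
Finally multiplying by (1 + 2t)², the product of all factors after the first has coefficients 1,4,2,-10,-17,-11,0,4,0 for degrees 0…8.
[t⁸] = 1·0 + 1·4 + 1·0 + 1·(-11) + 1·(-17) + 1·(-10) = -34.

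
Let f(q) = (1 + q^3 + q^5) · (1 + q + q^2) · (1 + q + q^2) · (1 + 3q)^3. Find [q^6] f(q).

(1 + q^3 + q^5) has coefficients 1,0,0,1,0,1 for degrees 0…5.
(1 + q + q^2) has coefficients 1,1,1,0,0,0,0 for degrees 0…6.
Multiplying by (1 + q + q^2) gives running coefficients 1,2,3,2,1,0,0 for degrees 0…6.
Finally multiplying by (1 + 3q)^3, the product of all factors after the first has coefficients 1,11,48,110,154,144,81 for degrees 0…6.
[q^6] = 1·81 + 1·110 + 1·11 = 202.

202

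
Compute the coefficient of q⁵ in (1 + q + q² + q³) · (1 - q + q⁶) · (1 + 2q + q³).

-2

(1 + q + q² + q³) has coefficients 1,1,1,1 for degrees 0…3.
(1 - q + q⁶) has coefficients 1,-1,0,0,0,0 for degrees 0…5.
Finally multiplying by (1 + 2q + q³), the product of all factors after the first has coefficients 1,1,-2,1,-1,0 for degrees 0…5.
[q⁵] = 1·0 + 1·(-1) + 1·1 + 1·(-2) = -2.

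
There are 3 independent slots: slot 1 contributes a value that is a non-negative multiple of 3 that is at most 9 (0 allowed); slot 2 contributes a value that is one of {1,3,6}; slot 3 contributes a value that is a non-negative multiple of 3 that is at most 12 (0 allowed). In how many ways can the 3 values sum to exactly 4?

The generating function for the choices is (1 + y³ + y⁶ + y⁹)·(y + y³ + y⁶)·(1 + y³ + y⁶ + y⁹ + y¹²); the count is [y⁴].
(1 + y³ + y⁶ + y⁹) has coefficients 1,0,0,1,0 for degrees 0…4.
(y + y³ + y⁶) has coefficients 0,1,0,1,0 for degrees 0…4.
Finally multiplying by (1 + y³ + y⁶ + y⁹ + y¹²), the product of all factors after the first has coefficients 0,1,0,1,1 for degrees 0…4.
[y⁴] = 1·1 + 1·1 = 2.

2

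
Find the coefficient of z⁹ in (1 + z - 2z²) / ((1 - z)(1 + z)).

The denominator gives the recurrence a_n = a_(n−2) for n ≥ 3; the numerator fixes a_0 = 1, a_1 = 1, a_2 = -1.
Iterating: 1, 1, -1, 1, -1, 1, -1, 1, -1, 1, so a_9 = 1.

1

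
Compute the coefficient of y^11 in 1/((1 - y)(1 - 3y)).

265720

Partial fractions give a closed form: a_n = (-1/2)·1^n + (3/2)·3^n.
At n = 11: a_11 = 265720.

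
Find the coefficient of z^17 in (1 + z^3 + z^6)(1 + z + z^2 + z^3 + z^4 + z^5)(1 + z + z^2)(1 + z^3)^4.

48

(1 + z^3 + z^6) has coefficients 1,0,0,1,0,0,1 for degrees 0…6.
(1 + z + z^2 + z^3 + z^4 + z^5) has coefficients 1,1,1,1,1,1,0,0,0,0,0,0,0,0,0,0,0,0 for degrees 0…17.
Multiplying by (1 + z + z^2) gives running coefficients 1,2,3,3,3,3,2,1,0,0,0,0,0,0,0,0,0,0 for degrees 0…17.
Finally multiplying by (1 + z^3)^4, the product of all factors after the first has coefficients 1,2,3,7,11,15,20,25,30,30,30,30,25,20,15,11,7,3 for degrees 0…17.
[z^17] = 1·3 + 1·15 + 1·30 = 48.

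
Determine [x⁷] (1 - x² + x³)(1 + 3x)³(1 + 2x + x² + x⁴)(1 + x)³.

201

(1 - x² + x³) has coefficients 1,0,-1,1 for degrees 0…3.
(1 + 3x)³ has coefficients 1,9,27,27,0,0,0,0 for degrees 0…7.
Multiplying by (1 + 2x + x² + x⁴) gives running coefficients 1,11,46,90,82,36,27,27 for degrees 0…7.
Finally multiplying by (1 + x)³, the product of all factors after the first has coefficients 1,14,82,262,501,598,471,298 for degrees 0…7.
[x⁷] = 1·298 − 1·598 + 1·501 = 201.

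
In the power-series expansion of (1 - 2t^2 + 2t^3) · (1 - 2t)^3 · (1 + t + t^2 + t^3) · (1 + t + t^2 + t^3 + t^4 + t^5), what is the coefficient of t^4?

(1 - 2t^2 + 2t^3) has coefficients 1,0,-2,2 for degrees 0…3.
(1 - 2t)^3 has coefficients 1,-6,12,-8,0 for degrees 0…4.
Multiplying by (1 + t + t^2 + t^3) gives running coefficients 1,-5,7,-1,-2 for degrees 0…4.
Finally multiplying by (1 + t + t^2 + t^3 + t^4 + t^5), the product of all factors after the first has coefficients 1,-4,3,2,0 for degrees 0…4.
[t^4] = 1·0 − 2·3 + 2·(-4) = -14.

-14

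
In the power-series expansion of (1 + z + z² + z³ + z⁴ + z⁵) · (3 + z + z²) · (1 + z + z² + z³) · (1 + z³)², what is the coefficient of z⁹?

54

(1 + z + z² + z³ + z⁴ + z⁵) has coefficients 1,1,1,1,1,1 for degrees 0…5.
(3 + z + z²) has coefficients 3,1,1,0,0,0,0,0,0,0 for degrees 0…9.
Multiplying by (1 + z + z² + z³) gives running coefficients 3,4,5,5,2,1,0,0,0,0 for degrees 0…9.
Finally multiplying by (1 + z³)², the product of all factors after the first has coefficients 3,4,5,11,10,11,13,8,7,5 for degrees 0…9.
[z⁹] = 1·5 + 1·7 + 1·8 + 1·13 + 1·11 + 1·10 = 54.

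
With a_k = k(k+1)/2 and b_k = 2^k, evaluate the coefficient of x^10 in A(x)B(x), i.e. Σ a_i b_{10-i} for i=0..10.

4017

Write out a_i and b_{10-i} for i = 0,…,10 and sum the products.
Σ = 0·1024 + 1·512 + 3·256 + 6·128 + 10·64 + 15·32 + 21·16 + 28·8 + 36·4 + 45·2 + 55·1 = 4017.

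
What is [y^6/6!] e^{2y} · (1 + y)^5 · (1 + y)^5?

The EGF product rule gives c_6 = Σ_{k_1+k_2+k_3=6} C(6; k_1,k_2,k_3) · ∏ g_i(k_i), where e^{2y} gives (2)^k; (1+y)^5 gives the falling factorial (5)_k; (1+y)^5 gives the falling factorial (5)_k.
g_1(k) for k = 0…6: 1, 2, 4, 8, 16, 32, 64.
g_2(k) for k = 0…6: 1, 5, 20, 60, 120, 120, 0.
g_3(k) for k = 0…6: 1, 5, 20, 60, 120, 120, 0.
First combine the last two factors: h(k) = Σ_j C(k,j)·g_2(j)·g_3(k−j) for k = 0…6: 1, 10, 90, 720, 5040, 30240, 151200.
c_6 = Σ_k C(6,k)·g_1(k)·h(6−k) = 1·1·151200 + 6·2·30240 + 15·4·5040 + 20·8·720 + 15·16·90 + 6·32·10 + 1·64·1 = 151200 + 362880 + 302400 + 115200 + 21600 + 1920 + 64 = 955264.

955264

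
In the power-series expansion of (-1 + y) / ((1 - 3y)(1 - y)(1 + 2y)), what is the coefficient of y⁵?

Partial fractions give a closed form: a_n = (-3/5)·3^n + (-2/5)·(-2)^n.
At n = 5: a_5 = -133.

-133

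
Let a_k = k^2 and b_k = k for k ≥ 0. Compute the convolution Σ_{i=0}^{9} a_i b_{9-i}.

The convolution is the t^9 coefficient of A(t)B(t).
Σ = 0·9 + 1·8 + 4·7 + 9·6 + 16·5 + 25·4 + 36·3 + 49·2 + 64·1 + 81·0 = 540.

540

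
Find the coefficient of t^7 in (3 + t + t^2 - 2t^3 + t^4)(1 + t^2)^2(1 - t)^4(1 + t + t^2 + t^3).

-5

(3 + t + t^2 - 2t^3 + t^4) has coefficients 3,1,1,-2,1 for degrees 0…4.
(1 + t^2)^2 has coefficients 1,0,2,0,1,0,0,0 for degrees 0…7.
Multiplying by (1 - t)^4 gives running coefficients 1,-4,8,-12,14,-12,8,-4 for degrees 0…7.
Finally multiplying by (1 + t + t^2 + t^3), the product of all factors after the first has coefficients 1,-3,5,-7,6,-2,-2,6 for degrees 0…7.
[t^7] = 3·6 + 1·(-2) + 1·(-2) − 2·6 + 1·(-7) = -5.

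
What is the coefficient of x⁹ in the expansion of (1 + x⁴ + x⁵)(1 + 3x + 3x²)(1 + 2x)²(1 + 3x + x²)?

163

(1 + x⁴ + x⁵) has coefficients 1,0,0,0,1,1 for degrees 0…5.
(1 + 3x + 3x²) has coefficients 1,3,3,0,0,0,0,0,0,0 for degrees 0…9.
Multiplying by (1 + 2x)² gives running coefficients 1,7,19,24,12,0,0,0,0,0 for degrees 0…9.
Finally multiplying by (1 + 3x + x²), the product of all factors after the first has coefficients 1,10,41,88,103,60,12,0,0,0 for degrees 0…9.
[x⁹] = 1·0 + 1·60 + 1·103 = 163.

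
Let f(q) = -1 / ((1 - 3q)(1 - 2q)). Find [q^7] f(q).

Partial fractions give a closed form: a_n = (-3)·3^n + (2)·2^n.
At n = 7: a_7 = -6305.

-6305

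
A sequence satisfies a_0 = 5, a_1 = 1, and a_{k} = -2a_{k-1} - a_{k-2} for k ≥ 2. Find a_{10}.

The ordinary generating function has denominator 1 + 2z + z^2.
Iterating the recurrence: a_0,…,a_{10} = 5, 1, -7, 13, -19, 25, -31, 37, -43, 49, -55.

-55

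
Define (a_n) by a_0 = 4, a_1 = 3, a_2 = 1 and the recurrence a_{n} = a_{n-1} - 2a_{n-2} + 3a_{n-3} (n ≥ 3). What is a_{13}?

The ordinary generating function has denominator 1 - z + 2z^2 - 3z^3.
Iterating the recurrence: a_0,…,a_{13} = 4, 3, 1, 7, 14, 3, -4, 32, 49, -27, -29, 172, 149, -282.

-282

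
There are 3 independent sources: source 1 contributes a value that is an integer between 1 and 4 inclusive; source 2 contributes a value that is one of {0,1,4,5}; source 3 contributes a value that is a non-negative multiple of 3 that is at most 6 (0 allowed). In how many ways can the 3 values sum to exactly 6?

4

The generating function for the choices is (x + x² + x³ + x⁴)·(1 + x + x⁴ + x⁵)·(1 + x³ + x⁶); the count is [x⁶].
(x + x² + x³ + x⁴) has coefficients 0,1,1,1,1 for degrees 0…4.
(1 + x + x⁴ + x⁵) has coefficients 1,1,0,0,1,1,0 for degrees 0…6.
Finally multiplying by (1 + x³ + x⁶), the product of all factors after the first has coefficients 1,1,0,1,2,1,1 for degrees 0…6.
[x⁶] = 1·1 + 1·2 + 1·1 + 1·0 = 4.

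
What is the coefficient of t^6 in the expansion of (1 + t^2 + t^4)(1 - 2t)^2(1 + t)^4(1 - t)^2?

-5

(1 + t^2 + t^4) has coefficients 1,0,1,0,1 for degrees 0…4.
(1 - 2t)^2 has coefficients 1,-4,4,0,0,0,0 for degrees 0…6.
Multiplying by (1 + t)^4 gives running coefficients 1,0,-6,-4,9,12,4 for degrees 0…6.
Finally multiplying by (1 - t)^2, the product of all factors after the first has coefficients 1,-2,-5,8,11,-10,-11 for degrees 0…6.
[t^6] = 1·(-11) + 1·11 + 1·(-5) = -5.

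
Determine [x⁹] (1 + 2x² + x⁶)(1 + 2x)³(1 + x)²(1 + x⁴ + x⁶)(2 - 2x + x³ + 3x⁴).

453

(1 + 2x² + x⁶) has coefficients 1,0,2,0,0,0,1 for degrees 0…6.
(1 + 2x)³ has coefficients 1,6,12,8,0,0,0,0,0,0 for degrees 0…9.
Multiplying by (1 + x)² gives running coefficients 1,8,25,38,28,8,0,0,0,0 for degrees 0…9.
Multiplying by (1 + x⁴ + x⁶) gives running coefficients 1,8,25,38,29,16,26,46,53,46 for degrees 0…9.
Finally multiplying by (2 - 2x + x³ + 3x⁴), the product of all factors after the first has coefficients 2,14,34,27,-7,23,133,183,117,60 for degrees 0…9.
[x⁹] = 1·60 + 2·183 + 1·27 = 453.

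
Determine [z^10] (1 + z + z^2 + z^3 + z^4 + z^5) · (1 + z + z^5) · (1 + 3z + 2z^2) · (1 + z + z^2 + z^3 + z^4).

(1 + z + z^2 + z^3 + z^4 + z^5) has coefficients 1,1,1,1,1,1 for degrees 0…5.
(1 + z + z^5) has coefficients 1,1,0,0,0,1,0,0,0,0,0 for degrees 0…10.
Multiplying by (1 + 3z + 2z^2) gives running coefficients 1,4,5,2,0,1,3,2,0,0,0 for degrees 0…10.
Finally multiplying by (1 + z + z^2 + z^3 + z^4), the product of all factors after the first has coefficients 1,5,10,12,12,12,11,8,6,6,5 for degrees 0…10.
[z^10] = 1·5 + 1·6 + 1·6 + 1·8 + 1·11 + 1·12 = 48.

48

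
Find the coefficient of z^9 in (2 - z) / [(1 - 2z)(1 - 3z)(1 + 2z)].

The denominator gives the recurrence a_n = 3a_(n−1) + 4a_(n−2) − 12a_(n−3) for n ≥ 3; the numerator fixes a_0 = 2, a_1 = 5, a_2 = 23.
Iterating: 2, 5, 23, 65, 227, 665, 2123, 6305, 19427, 58025, so a_9 = 58025.

58025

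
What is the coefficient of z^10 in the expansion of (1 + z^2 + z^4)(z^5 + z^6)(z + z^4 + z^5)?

(1 + z^2 + z^4) has coefficients 1,0,1,0,1 for degrees 0…4.
(z^5 + z^6) has coefficients 0,0,0,0,0,1,1,0,0,0,0 for degrees 0…10.
Finally multiplying by (z + z^4 + z^5), the product of all factors after the first has coefficients 0,0,0,0,0,0,1,1,0,1,2 for degrees 0…10.
[z^10] = 1·2 + 1·0 + 1·1 = 3.

3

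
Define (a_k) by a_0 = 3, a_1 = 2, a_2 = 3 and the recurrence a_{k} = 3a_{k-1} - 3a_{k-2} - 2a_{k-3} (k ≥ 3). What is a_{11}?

The ordinary generating function has denominator 1 - 3x + 3x^2 + 2x^3.
Iterating the recurrence: a_0,…,a_{11} = 3, 2, 3, -3, -22, -63, -117, -118, 123, 957, 2738, 5097.

5097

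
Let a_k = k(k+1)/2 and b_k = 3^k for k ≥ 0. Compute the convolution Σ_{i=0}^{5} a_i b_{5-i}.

The convolution is the x^5 coefficient of A(x)B(x).
Σ = 0·243 + 1·81 + 3·27 + 6·9 + 10·3 + 15·1 = 261.

261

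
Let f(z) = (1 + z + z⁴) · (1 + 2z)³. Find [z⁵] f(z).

6

(1 + z + z⁴) has coefficients 1,1,0,0,1 for degrees 0…4.
(1 + 2z)³ has coefficients 1,6,12,8,0,0 for degrees 0…5.
[z⁵] = 1·0 + 1·0 + 1·6 = 6.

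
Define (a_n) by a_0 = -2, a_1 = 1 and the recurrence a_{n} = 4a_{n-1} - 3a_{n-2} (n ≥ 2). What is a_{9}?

29521

The ordinary generating function has denominator 1 - 4x + 3x^2.
Iterating the recurrence: a_0,…,a_{9} = -2, 1, 10, 37, 118, 361, 1090, 3277, 9838, 29521.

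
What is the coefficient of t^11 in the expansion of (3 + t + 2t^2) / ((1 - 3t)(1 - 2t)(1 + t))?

Partial fractions give a closed form: a_n = (8)·3^n + (-16/3)·2^n + (1/3)·(-1)^n.
At n = 11: a_11 = 1406253.

1406253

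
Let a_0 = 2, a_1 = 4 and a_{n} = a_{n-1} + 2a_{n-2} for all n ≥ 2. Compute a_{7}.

256

The ordinary generating function has denominator 1 - q - 2q^2.
Iterating the recurrence: a_0,…,a_{7} = 2, 4, 8, 16, 32, 64, 128, 256.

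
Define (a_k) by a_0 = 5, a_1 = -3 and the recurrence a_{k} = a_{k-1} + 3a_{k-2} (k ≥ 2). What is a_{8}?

804

The ordinary generating function has denominator 1 - y - 3y^2.
Iterating the recurrence: a_0,…,a_{8} = 5, -3, 12, 3, 39, 48, 165, 309, 804.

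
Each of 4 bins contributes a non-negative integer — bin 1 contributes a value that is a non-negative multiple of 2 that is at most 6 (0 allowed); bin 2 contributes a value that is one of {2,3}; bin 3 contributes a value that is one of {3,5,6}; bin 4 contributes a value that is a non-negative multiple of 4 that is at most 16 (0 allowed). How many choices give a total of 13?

The generating function for the choices is (1 + t² + t⁴ + t⁶)·(t² + t³)·(t³ + t⁵ + t⁶)·(1 + t⁴ + t⁸ + t¹² + t¹⁶); the count is [t¹³].
(1 + t² + t⁴ + t⁶) has coefficients 1,0,1,0,1,0,1 for degrees 0…6.
(t² + t³) has coefficients 0,0,1,1,0,0,0,0,0,0,0,0,0,0 for degrees 0…13.
Multiplying by (t³ + t⁵ + t⁶) gives running coefficients 0,0,0,0,0,1,1,1,2,1,0,0,0,0 for degrees 0…13.
Finally multiplying by (1 + t⁴ + t⁸ + t¹² + t¹⁶), the product of all factors after the first has coefficients 0,0,0,0,0,1,1,1,2,2,1,1,2,2 for degrees 0…13.
[t¹³] = 1·2 + 1·1 + 1·2 + 1·1 = 6.

6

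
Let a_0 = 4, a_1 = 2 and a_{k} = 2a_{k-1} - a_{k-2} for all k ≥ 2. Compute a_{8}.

The ordinary generating function has denominator 1 - 2x + x^2.
Iterating the recurrence: a_0,…,a_{8} = 4, 2, 0, -2, -4, -6, -8, -10, -12.

-12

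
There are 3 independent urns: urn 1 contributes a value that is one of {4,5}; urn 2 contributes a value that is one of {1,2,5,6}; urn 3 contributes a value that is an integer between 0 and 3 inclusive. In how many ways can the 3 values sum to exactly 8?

4

The generating function for the choices is (y^4 + y^5)·(y + y^2 + y^5 + y^6)·(1 + y + y^2 + y^3); the count is [y^8].
(y^4 + y^5) has coefficients 0,0,0,0,1,1 for degrees 0…5.
(y + y^2 + y^5 + y^6) has coefficients 0,1,1,0,0,1,1,0,0 for degrees 0…8.
Finally multiplying by (1 + y + y^2 + y^3), the product of all factors after the first has coefficients 0,1,2,2,2,2,2,2,2 for degrees 0…8.
[y^8] = 1·2 + 1·2 = 4.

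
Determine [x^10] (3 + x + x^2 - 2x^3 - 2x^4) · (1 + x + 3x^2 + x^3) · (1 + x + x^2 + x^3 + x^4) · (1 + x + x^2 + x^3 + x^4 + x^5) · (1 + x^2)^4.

916

(3 + x + x^2 - 2x^3 - 2x^4) has coefficients 3,1,1,-2,-2 for degrees 0…4.
(1 + x + 3x^2 + x^3) has coefficients 1,1,3,1,0,0,0,0,0,0,0 for degrees 0…10.
Multiplying by (1 + x + x^2 + x^3 + x^4) gives running coefficients 1,2,5,6,6,5,4,1,0,0,0 for degrees 0…10.
Multiplying by (1 + x + x^2 + x^3 + x^4 + x^5) gives running coefficients 1,3,8,14,20,25,28,27,22,16,10 for degrees 0…10.
Finally multiplying by (1 + x^2)^4, the product of all factors after the first has coefficients 1,3,12,26,58,99,160,223,287,333,354 for degrees 0…10.
[x^10] = 3·354 + 1·333 + 1·287 − 2·223 − 2·160 = 916.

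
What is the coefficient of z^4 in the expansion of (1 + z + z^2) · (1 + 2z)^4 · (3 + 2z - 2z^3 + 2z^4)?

328

(1 + z + z^2) has coefficients 1,1,1 for degrees 0…2.
(1 + 2z)^4 has coefficients 1,8,24,32,16 for degrees 0…4.
Finally multiplying by (3 + 2z - 2z^3 + 2z^4), the product of all factors after the first has coefficients 3,26,88,142,98 for degrees 0…4.
[z^4] = 1·98 + 1·142 + 1·88 = 328.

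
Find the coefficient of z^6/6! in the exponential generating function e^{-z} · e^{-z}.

64

The EGF product rule gives c_6 = Σ_{k_1+k_2=6} C(6; k_1,k_2) · ∏ g_i(k_i), where e^{-z} gives (-1)^k; e^{-z} gives (-1)^k.
g_1(k) for k = 0…6: 1, -1, 1, -1, 1, -1, 1.
g_2(k) for k = 0…6: 1, -1, 1, -1, 1, -1, 1.
c_6 = Σ_k C(6,k)·g_1(k)·g_2(6−k) = 1·1·1 + 6·(-1)·(-1) + 15·1·1 + 20·(-1)·(-1) + 15·1·1 + 6·(-1)·(-1) + 1·1·1 = 1 + 6 + 15 + 20 + 15 + 6 + 1 = 64.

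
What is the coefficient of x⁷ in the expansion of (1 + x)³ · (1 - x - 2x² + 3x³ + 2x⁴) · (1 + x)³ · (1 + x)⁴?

(1 + x)³ has coefficients 1,3,3,1 for degrees 0…3.
(1 - x - 2x² + 3x³ + 2x⁴) has coefficients 1,-1,-2,3,2,0,0,0 for degrees 0…7.
Multiplying by (1 + x)³ gives running coefficients 1,2,-2,-5,4,13,9,2 for degrees 0…7.
Finally multiplying by (1 + x)⁴, the product of all factors after the first has coefficients 1,6,12,3,-19,-7,63,127 for degrees 0…7.
[x⁷] = 1·127 + 3·63 + 3·(-7) + 1·(-19) = 276.

276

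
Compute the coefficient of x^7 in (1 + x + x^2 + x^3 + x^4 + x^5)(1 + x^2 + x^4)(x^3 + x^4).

5

(1 + x + x^2 + x^3 + x^4 + x^5) has coefficients 1,1,1,1,1,1 for degrees 0…5.
(1 + x^2 + x^4) has coefficients 1,0,1,0,1,0,0,0 for degrees 0…7.
Finally multiplying by (x^3 + x^4), the product of all factors after the first has coefficients 0,0,0,1,1,1,1,1 for degrees 0…7.
[x^7] = 1·1 + 1·1 + 1·1 + 1·1 + 1·1 + 1·0 = 5.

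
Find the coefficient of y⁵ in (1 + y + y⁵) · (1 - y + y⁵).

(1 + y + y⁵) has coefficients 1,1,0,0,0,1 for degrees 0…5.
(1 - y + y⁵) has coefficients 1,-1,0,0,0,1 for degrees 0…5.
[y⁵] = 1·1 + 1·0 + 1·1 = 2.

2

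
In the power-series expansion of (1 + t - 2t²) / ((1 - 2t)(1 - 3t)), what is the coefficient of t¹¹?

The denominator gives the recurrence a_n = 5a_(n−1) − 6a_(n−2) for n ≥ 3; the numerator fixes a_0 = 1, a_1 = 6, a_2 = 22.
Iterating: 1, 6, 22, 74, 238, 746, 2302, 7034, 21358, 64586, 194782, 586394, so a_11 = 586394.

586394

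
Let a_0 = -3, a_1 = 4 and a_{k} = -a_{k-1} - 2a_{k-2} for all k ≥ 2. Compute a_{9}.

The ordinary generating function has denominator 1 + q + 2q^2.
Iterating the recurrence: a_0,…,a_{9} = -3, 4, 2, -10, 6, 14, -26, -2, 54, -50.

-50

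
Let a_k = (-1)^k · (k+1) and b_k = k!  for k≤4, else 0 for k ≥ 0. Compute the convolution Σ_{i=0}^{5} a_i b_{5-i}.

-39

Write out a_i and b_{5-i} for i = 0,…,5 and sum the products.
Σ = 1·0 − 2·24 + 3·6 − 4·2 + 5·1 − 6·1 = -39.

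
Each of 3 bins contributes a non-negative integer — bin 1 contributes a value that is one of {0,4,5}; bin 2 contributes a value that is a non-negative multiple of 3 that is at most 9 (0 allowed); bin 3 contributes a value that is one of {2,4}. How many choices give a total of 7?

2

The generating function for the choices is (1 + q^4 + q^5)·(1 + q^3 + q^6 + q^9)·(q^2 + q^4); the count is [q^7].
(1 + q^4 + q^5) has coefficients 1,0,0,0,1,1 for degrees 0…5.
(1 + q^3 + q^6 + q^9) has coefficients 1,0,0,1,0,0,1,0 for degrees 0…7.
Finally multiplying by (q^2 + q^4), the product of all factors after the first has coefficients 0,0,1,0,1,1,0,1 for degrees 0…7.
[q^7] = 1·1 + 1·0 + 1·1 = 2.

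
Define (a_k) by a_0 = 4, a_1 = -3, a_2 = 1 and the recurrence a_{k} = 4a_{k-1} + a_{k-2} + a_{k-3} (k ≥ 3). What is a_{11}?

The ordinary generating function has denominator 1 - 4q - q^2 - q^3.
Iterating the recurrence: a_0,…,a_{11} = 4, -3, 1, 5, 18, 78, 335, 1436, 6157, 26399, 113189, 485312.

485312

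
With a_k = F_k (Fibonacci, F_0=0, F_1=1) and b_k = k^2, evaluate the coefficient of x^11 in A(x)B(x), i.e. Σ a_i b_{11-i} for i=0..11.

1424

This is [x^11] in the product of the two ordinary generating functions.
Σ = 0·121 + 1·100 + 1·81 + 2·64 + 3·49 + 5·36 + 8·25 + 13·16 + 21·9 + 34·4 + 55·1 + 89·0 = 1424.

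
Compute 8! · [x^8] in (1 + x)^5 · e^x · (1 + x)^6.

32989969

The EGF product rule gives c_8 = Σ_{k_1+k_2+k_3=8} C(8; k_1,k_2,k_3) · ∏ g_i(k_i), where (1+x)^5 gives the falling factorial (5)_k; e^x gives (1)^k; (1+x)^6 gives the falling factorial (6)_k.
g_1(k) for k = 0…8: 1, 5, 20, 60, 120, 120, 0, 0, 0.
g_2(k) for k = 0…8: 1, 1, 1, 1, 1, 1, 1, 1, 1.
g_3(k) for k = 0…8: 1, 6, 30, 120, 360, 720, 720, 0, 0.
First combine the last two factors: h(k) = Σ_j C(k,j)·g_2(j)·g_3(k−j) for k = 0…8: 1, 7, 43, 229, 1045, 4051, 13327, 37633, 93289.
c_8 = Σ_k C(8,k)·g_1(k)·h(8−k) = 1·1·93289 + 8·5·37633 + 28·20·13327 + 56·60·4051 + 70·120·1045 + 56·120·229 = 93289 + 1505320 + 7463120 + 13611360 + 8778000 + 1538880 = 32989969.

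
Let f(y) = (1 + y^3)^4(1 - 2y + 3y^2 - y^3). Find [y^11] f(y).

(1 + y^3)^4 has coefficients 1,0,0,4,0,0,6,0,0,4,0,0 for degrees 0…11.
(1 - 2y + 3y^2 - y^3) has coefficients 1,-2,3,-1,0,0,0,0,0,0,0,0 for degrees 0…11.
[y^11] = 1·0 + 4·0 + 6·0 + 4·3 = 12.

12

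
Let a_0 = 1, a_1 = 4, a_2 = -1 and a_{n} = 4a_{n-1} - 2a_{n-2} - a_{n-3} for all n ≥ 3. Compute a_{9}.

The ordinary generating function has denominator 1 - 4t + 2t^2 + t^3.
Iterating the recurrence: a_0,…,a_{9} = 1, 4, -1, -13, -54, -189, -635, -2108, -6973, -23041.

-23041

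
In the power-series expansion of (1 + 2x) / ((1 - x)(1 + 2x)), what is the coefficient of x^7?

1

Partial fractions give a closed form: a_n = (1)·1^n.
At n = 7: a_7 = 1.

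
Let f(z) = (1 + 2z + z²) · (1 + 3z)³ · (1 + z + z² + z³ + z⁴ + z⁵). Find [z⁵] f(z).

256

(1 + 2z + z²) has coefficients 1,2,1 for degrees 0…2.
(1 + 3z)³ has coefficients 1,9,27,27,0,0 for degrees 0…5.
Finally multiplying by (1 + z + z² + z³ + z⁴ + z⁵), the product of all factors after the first has coefficients 1,10,37,64,64,64 for degrees 0…5.
[z⁵] = 1·64 + 2·64 + 1·64 = 256.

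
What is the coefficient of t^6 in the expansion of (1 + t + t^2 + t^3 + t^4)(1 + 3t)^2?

(1 + t + t^2 + t^3 + t^4) has coefficients 1,1,1,1,1 for degrees 0…4.
(1 + 3t)^2 has coefficients 1,6,9,0,0,0,0 for degrees 0…6.
[t^6] = 1·0 + 1·0 + 1·0 + 1·0 + 1·9 = 9.

9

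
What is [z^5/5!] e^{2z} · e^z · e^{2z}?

3125

The EGF product rule gives c_5 = Σ_{k_1+k_2+k_3=5} C(5; k_1,k_2,k_3) · ∏ g_i(k_i), where e^{2z} gives (2)^k; e^z gives (1)^k; e^{2z} gives (2)^k.
g_1(k) for k = 0…5: 1, 2, 4, 8, 16, 32.
g_2(k) for k = 0…5: 1, 1, 1, 1, 1, 1.
g_3(k) for k = 0…5: 1, 2, 4, 8, 16, 32.
First combine the last two factors: h(k) = Σ_j C(k,j)·g_2(j)·g_3(k−j) for k = 0…5: 1, 3, 9, 27, 81, 243.
c_5 = Σ_k C(5,k)·g_1(k)·h(5−k) = 1·1·243 + 5·2·81 + 10·4·27 + 10·8·9 + 5·16·3 + 1·32·1 = 243 + 810 + 1080 + 720 + 240 + 32 = 3125.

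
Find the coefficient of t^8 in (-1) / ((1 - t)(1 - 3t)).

-9841

Partial fractions give a closed form: a_n = (1/2)·1^n + (-3/2)·3^n.
At n = 8: a_8 = -9841.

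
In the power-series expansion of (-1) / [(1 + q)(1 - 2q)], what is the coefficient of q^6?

Partial fractions give a closed form: a_n = (-1/3)·(-1)^n + (-2/3)·2^n.
At n = 6: a_6 = -43.

-43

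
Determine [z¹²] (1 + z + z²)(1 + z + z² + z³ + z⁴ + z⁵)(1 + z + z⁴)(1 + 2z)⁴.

216

(1 + z + z²) has coefficients 1,1,1 for degrees 0…2.
(1 + z + z² + z³ + z⁴ + z⁵) has coefficients 1,1,1,1,1,1,0,0,0,0,0,0,0 for degrees 0…12.
Multiplying by (1 + z + z⁴) gives running coefficients 1,2,2,2,3,3,2,1,1,1,0,0,0 for degrees 0…12.
Finally multiplying by (1 + 2z)⁴, the product of all factors after the first has coefficients 1,10,42,98,147,171,194,217,201,145,96,72,48 for degrees 0…12.
[z¹²] = 1·48 + 1·72 + 1·96 = 216.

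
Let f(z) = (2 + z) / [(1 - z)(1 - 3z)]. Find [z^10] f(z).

The denominator gives the recurrence a_n = 4a_(n−1) − 3a_(n−2) for n ≥ 2; the numerator fixes a_0 = 2, a_1 = 9.
Iterating: 2, 9, 30, 93, 282, 849, 2550, 7653, 22962, 68889, 206670, so a_10 = 206670.

206670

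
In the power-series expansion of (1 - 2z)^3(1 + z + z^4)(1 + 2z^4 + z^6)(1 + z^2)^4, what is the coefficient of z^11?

(1 - 2z)^3 has coefficients 1,-6,12,-8 for degrees 0…3.
(1 + z + z^4) has coefficients 1,1,0,0,1,0,0,0,0,0,0,0 for degrees 0…11.
Multiplying by (1 + 2z^4 + z^6) gives running coefficients 1,1,0,0,3,2,1,1,2,0,1,0 for degrees 0…11.
Finally multiplying by (1 + z^2)^4, the product of all factors after the first has coefficients 1,1,4,4,9,8,17,13,25,17,27,14 for degrees 0…11.
[z^11] = 1·14 − 6·27 + 12·17 − 8·25 = -144.

-144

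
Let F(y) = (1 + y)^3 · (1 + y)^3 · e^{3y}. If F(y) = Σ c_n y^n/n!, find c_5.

The EGF product rule gives c_5 = Σ_{k_1+k_2+k_3=5} C(5; k_1,k_2,k_3) · ∏ g_i(k_i), where (1+y)^3 gives the falling factorial (3)_k; (1+y)^3 gives the falling factorial (3)_k; e^{3y} gives (3)^k.
g_1(k) for k = 0…5: 1, 3, 6, 6, 0, 0.
g_2(k) for k = 0…5: 1, 3, 6, 6, 0, 0.
g_3(k) for k = 0…5: 1, 3, 9, 27, 81, 243.
First combine the last two factors: h(k) = Σ_j C(k,j)·g_2(j)·g_3(k−j) for k = 0…5: 1, 6, 33, 168, 801, 3618.
c_5 = Σ_k C(5,k)·g_1(k)·h(5−k) = 1·1·3618 + 5·3·801 + 10·6·168 + 10·6·33 = 3618 + 12015 + 10080 + 1980 = 27693.

27693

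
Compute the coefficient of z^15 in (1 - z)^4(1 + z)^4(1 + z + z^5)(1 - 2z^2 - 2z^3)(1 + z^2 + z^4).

(1 - z)^4 has coefficients 1,-4,6,-4,1 for degrees 0…4.
(1 + z)^4 has coefficients 1,4,6,4,1,0,0,0,0,0,0,0,0,0,0,0 for degrees 0…15.
Multiplying by (1 + z + z^5) gives running coefficients 1,5,10,10,5,2,4,6,4,1,0,0,0,0,0,0 for degrees 0…15.
Multiplying by (1 - 2z^2 - 2z^3) gives running coefficients 1,5,8,-2,-25,-38,-26,-8,-8,-19,-20,-10,-2,0,0,0 for degrees 0…15.
Finally multiplying by (1 + z^2 + z^4), the product of all factors after the first has coefficients 1,5,9,3,-16,-35,-43,-48,-59,-65,-54,-37,-30,-29,-22,-10 for degrees 0…15.
[z^15] = 1·(-10) − 4·(-22) + 6·(-29) − 4·(-30) + 1·(-37) = -13.

-13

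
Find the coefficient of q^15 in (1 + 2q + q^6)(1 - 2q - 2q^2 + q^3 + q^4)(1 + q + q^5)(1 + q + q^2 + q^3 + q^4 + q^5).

(1 + 2q + q^6) has coefficients 1,2,0,0,0,0,1 for degrees 0…6.
(1 - 2q - 2q^2 + q^3 + q^4) has coefficients 1,-2,-2,1,1,0,0,0,0,0,0,0,0,0,0,0 for degrees 0…15.
Multiplying by (1 + q + q^5) gives running coefficients 1,-1,-4,-1,2,2,-2,-2,1,1,0,0,0,0,0,0 for degrees 0…15.
Finally multiplying by (1 + q + q^2 + q^3 + q^4 + q^5), the product of all factors after the first has coefficients 1,0,-4,-5,-3,-1,-4,-5,0,2,0,-2,0,2,1,0 for degrees 0…15.
[q^15] = 1·0 + 2·1 + 1·2 = 4.

4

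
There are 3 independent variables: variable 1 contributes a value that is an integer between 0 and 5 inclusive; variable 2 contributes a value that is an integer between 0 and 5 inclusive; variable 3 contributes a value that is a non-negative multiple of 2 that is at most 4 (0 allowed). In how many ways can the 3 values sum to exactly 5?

12

The generating function for the choices is (1 + q + q^2 + q^3 + q^4 + q^5)·(1 + q + q^2 + q^3 + q^4 + q^5)·(1 + q^2 + q^4); the count is [q^5].
(1 + q + q^2 + q^3 + q^4 + q^5) has coefficients 1,1,1,1,1,1 for degrees 0…5.
(1 + q + q^2 + q^3 + q^4 + q^5) has coefficients 1,1,1,1,1,1 for degrees 0…5.
Finally multiplying by (1 + q^2 + q^4), the product of all factors after the first has coefficients 1,1,2,2,3,3 for degrees 0…5.
[q^5] = 1·3 + 1·3 + 1·2 + 1·2 + 1·1 + 1·1 = 12.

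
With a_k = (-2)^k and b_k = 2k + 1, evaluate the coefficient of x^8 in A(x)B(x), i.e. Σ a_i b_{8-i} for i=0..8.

63

Write out a_i and b_{8-i} for i = 0,…,8 and sum the products.
Σ = 1·17 − 2·15 + 4·13 − 8·11 + 16·9 − 32·7 + 64·5 − 128·3 + 256·1 = 63.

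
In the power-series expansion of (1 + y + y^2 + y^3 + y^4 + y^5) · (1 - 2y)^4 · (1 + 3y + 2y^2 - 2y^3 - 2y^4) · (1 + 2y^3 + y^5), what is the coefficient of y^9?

-14

(1 + y + y^2 + y^3 + y^4 + y^5) has coefficients 1,1,1,1,1,1 for degrees 0…5.
(1 - 2y)^4 has coefficients 1,-8,24,-32,16,0,0,0,0,0 for degrees 0…9.
Multiplying by (1 + 3y + 2y^2 - 2y^3 - 2y^4) gives running coefficients 1,-5,2,22,-18,-48,48,32,-32,0 for degrees 0…9.
Finally multiplying by (1 + 2y^3 + y^5), the product of all factors after the first has coefficients 1,-5,2,24,-28,-43,87,-2,-106,78 for degrees 0…9.
[y^9] = 1·78 + 1·(-106) + 1·(-2) + 1·87 + 1·(-43) + 1·(-28) = -14.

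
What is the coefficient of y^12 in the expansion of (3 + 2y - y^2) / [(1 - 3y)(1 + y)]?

The denominator gives the recurrence a_n = 2a_(n−1) + 3a_(n−2) for n ≥ 3; the numerator fixes a_0 = 3, a_1 = 8, a_2 = 24.
Iterating: 3, 8, 24, 72, 216, 648, 1944, 5832, 17496, 52488, 157464, 472392, 1417176, so a_12 = 1417176.

1417176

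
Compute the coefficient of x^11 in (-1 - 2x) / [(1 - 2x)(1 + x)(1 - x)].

-5460

Partial fractions give a closed form: a_n = (-8/3)·2^n + (1/6)·(-1)^n + (3/2)·1^n.
At n = 11: a_11 = -5460.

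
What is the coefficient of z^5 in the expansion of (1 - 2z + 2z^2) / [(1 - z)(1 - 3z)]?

202

The denominator gives the recurrence a_n = 4a_(n−1) − 3a_(n−2) for n ≥ 3; the numerator fixes a_0 = 1, a_1 = 2, a_2 = 7.
Iterating: 1, 2, 7, 22, 67, 202, so a_5 = 202.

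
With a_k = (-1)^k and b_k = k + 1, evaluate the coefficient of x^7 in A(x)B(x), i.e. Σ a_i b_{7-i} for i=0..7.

4

Write out a_i and b_{7-i} for i = 0,…,7 and sum the products.
Σ = 1·8 − 1·7 + 1·6 − 1·5 + 1·4 − 1·3 + 1·2 − 1·1 = 4.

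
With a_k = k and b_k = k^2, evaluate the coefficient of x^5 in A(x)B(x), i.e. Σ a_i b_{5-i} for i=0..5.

Write out a_i and b_{5-i} for i = 0,…,5 and sum the products.
Σ = 0·25 + 1·16 + 2·9 + 3·4 + 4·1 + 5·0 = 50.

50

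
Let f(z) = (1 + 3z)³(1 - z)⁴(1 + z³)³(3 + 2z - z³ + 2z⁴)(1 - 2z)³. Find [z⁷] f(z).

4735

(1 + 3z)³ has coefficients 1,9,27,27 for degrees 0…3.
(1 - z)⁴ has coefficients 1,-4,6,-4,1,0,0,0 for degrees 0…7.
Multiplying by (1 + z³)³ gives running coefficients 1,-4,6,-1,-11,18,-9,-9 for degrees 0…7.
Multiplying by (3 + 2z - z³ + 2z⁴) gives running coefficients 3,-10,10,8,-29,18,22,-36 for degrees 0…7.
Finally multiplying by (1 - 2z)³, the product of all factors after the first has coefficients 3,-28,106,-196,123,208,-498,280 for degrees 0…7.
[z⁷] = 1·280 + 9·(-498) + 27·208 + 27·123 = 4735.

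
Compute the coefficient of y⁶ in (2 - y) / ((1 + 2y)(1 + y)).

The denominator gives the recurrence a_n = −3a_(n−1) − 2a_(n−2) for n ≥ 3; the numerator fixes a_0 = 2, a_1 = -7, a_2 = 17.
Iterating: 2, -7, 17, -37, 77, -157, 317, so a_6 = 317.

317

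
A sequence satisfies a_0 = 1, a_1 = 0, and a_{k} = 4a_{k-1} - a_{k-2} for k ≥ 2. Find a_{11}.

-151316

The ordinary generating function has denominator 1 - 4t + t^2.
Iterating the recurrence: a_0,…,a_{11} = 1, 0, -1, -4, -15, -56, -209, -780, -2911, -10864, -40545, -151316.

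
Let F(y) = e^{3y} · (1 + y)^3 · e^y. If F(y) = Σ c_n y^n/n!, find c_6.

53248

The EGF product rule gives c_6 = Σ_{k_1+k_2+k_3=6} C(6; k_1,k_2,k_3) · ∏ g_i(k_i), where e^{3y} gives (3)^k; (1+y)^3 gives the falling factorial (3)_k; e^y gives (1)^k.
g_1(k) for k = 0…6: 1, 3, 9, 27, 81, 243, 729.
g_2(k) for k = 0…6: 1, 3, 6, 6, 0, 0, 0.
g_3(k) for k = 0…6: 1, 1, 1, 1, 1, 1, 1.
First combine the last two factors: h(k) = Σ_j C(k,j)·g_2(j)·g_3(k−j) for k = 0…6: 1, 4, 13, 34, 73, 136, 229.
c_6 = Σ_k C(6,k)·g_1(k)·h(6−k) = 1·1·229 + 6·3·136 + 15·9·73 + 20·27·34 + 15·81·13 + 6·243·4 + 1·729·1 = 229 + 2448 + 9855 + 18360 + 15795 + 5832 + 729 = 53248.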